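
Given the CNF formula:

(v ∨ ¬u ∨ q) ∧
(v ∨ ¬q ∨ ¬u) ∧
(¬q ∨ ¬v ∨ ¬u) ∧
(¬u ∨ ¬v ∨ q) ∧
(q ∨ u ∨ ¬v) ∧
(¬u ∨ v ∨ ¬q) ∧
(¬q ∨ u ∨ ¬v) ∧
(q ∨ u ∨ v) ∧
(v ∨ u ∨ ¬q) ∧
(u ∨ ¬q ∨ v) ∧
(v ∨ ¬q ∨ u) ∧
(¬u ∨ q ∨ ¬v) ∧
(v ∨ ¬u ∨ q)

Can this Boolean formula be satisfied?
No

No, the formula is not satisfiable.

No assignment of truth values to the variables can make all 13 clauses true simultaneously.

The formula is UNSAT (unsatisfiable).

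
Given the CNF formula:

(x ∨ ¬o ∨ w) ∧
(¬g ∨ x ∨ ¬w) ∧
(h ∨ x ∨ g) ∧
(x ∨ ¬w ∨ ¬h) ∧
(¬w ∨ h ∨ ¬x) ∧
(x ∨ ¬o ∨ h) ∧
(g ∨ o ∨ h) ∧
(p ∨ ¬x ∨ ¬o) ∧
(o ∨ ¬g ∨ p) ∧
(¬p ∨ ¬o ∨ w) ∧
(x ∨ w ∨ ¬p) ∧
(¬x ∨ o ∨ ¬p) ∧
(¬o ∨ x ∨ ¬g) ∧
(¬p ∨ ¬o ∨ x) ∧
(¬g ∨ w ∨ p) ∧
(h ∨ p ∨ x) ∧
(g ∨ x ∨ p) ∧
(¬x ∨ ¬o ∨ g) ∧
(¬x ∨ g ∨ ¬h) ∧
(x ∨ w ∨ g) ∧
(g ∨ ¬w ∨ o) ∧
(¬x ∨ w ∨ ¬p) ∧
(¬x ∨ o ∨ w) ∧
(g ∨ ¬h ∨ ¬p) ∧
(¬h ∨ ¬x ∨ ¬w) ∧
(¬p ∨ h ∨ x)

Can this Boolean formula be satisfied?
No

No, the formula is not satisfiable.

No assignment of truth values to the variables can make all 26 clauses true simultaneously.

The formula is UNSAT (unsatisfiable).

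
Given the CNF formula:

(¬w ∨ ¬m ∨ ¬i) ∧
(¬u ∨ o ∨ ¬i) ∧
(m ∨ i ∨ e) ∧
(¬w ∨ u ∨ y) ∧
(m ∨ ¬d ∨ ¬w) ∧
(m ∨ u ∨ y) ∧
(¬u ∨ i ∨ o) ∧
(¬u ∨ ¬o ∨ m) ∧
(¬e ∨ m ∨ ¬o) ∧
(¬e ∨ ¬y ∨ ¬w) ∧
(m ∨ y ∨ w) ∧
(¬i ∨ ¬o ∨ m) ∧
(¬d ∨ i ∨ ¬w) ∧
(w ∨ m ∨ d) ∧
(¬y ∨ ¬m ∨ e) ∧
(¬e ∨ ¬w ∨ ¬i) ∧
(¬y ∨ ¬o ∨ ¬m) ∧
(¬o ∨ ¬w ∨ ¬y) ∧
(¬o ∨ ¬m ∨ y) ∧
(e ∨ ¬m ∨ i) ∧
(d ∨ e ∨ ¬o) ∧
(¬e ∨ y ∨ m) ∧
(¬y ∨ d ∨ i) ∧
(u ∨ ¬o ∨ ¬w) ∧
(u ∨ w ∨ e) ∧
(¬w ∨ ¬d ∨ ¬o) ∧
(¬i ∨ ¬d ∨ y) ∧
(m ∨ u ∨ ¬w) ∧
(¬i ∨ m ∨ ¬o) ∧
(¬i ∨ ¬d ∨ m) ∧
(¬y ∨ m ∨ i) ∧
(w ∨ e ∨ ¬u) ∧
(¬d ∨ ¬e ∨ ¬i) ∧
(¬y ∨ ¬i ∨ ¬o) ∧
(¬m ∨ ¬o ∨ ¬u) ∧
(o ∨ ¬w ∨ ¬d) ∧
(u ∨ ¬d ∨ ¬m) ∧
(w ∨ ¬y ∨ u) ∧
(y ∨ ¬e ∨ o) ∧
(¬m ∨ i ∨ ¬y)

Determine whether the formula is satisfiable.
No

No, the formula is not satisfiable.

No assignment of truth values to the variables can make all 40 clauses true simultaneously.

The formula is UNSAT (unsatisfiable).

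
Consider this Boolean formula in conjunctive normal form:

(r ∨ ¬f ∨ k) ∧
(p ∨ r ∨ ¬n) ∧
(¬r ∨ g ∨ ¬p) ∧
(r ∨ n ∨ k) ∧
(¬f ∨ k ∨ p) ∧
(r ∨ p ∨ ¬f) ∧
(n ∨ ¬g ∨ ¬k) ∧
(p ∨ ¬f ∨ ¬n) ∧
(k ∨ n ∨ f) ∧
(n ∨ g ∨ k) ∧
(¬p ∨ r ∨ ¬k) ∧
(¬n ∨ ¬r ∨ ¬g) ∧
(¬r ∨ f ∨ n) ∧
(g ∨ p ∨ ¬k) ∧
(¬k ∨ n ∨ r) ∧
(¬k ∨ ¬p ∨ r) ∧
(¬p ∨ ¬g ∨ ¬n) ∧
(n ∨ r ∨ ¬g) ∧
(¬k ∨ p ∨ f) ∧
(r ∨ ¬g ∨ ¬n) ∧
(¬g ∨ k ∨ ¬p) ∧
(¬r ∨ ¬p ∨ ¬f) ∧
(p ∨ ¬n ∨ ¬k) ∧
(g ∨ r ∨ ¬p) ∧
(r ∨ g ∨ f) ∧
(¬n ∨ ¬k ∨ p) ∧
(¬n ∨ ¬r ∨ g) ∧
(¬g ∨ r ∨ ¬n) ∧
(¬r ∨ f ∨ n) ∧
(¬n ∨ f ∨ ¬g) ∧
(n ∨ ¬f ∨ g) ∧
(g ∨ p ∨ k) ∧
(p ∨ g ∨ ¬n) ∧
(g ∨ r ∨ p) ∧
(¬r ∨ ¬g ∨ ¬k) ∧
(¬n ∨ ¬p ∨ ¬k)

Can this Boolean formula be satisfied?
No

No, the formula is not satisfiable.

No assignment of truth values to the variables can make all 36 clauses true simultaneously.

The formula is UNSAT (unsatisfiable).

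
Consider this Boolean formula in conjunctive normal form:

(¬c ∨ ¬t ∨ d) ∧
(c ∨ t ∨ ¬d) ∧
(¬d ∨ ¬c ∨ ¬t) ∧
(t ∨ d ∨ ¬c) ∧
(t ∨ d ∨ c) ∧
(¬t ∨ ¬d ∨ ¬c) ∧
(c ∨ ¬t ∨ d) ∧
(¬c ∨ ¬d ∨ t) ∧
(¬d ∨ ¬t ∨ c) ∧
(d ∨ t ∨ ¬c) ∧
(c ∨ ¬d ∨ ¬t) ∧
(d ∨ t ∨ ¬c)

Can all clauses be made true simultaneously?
No

No, the formula is not satisfiable.

No assignment of truth values to the variables can make all 12 clauses true simultaneously.

The formula is UNSAT (unsatisfiable).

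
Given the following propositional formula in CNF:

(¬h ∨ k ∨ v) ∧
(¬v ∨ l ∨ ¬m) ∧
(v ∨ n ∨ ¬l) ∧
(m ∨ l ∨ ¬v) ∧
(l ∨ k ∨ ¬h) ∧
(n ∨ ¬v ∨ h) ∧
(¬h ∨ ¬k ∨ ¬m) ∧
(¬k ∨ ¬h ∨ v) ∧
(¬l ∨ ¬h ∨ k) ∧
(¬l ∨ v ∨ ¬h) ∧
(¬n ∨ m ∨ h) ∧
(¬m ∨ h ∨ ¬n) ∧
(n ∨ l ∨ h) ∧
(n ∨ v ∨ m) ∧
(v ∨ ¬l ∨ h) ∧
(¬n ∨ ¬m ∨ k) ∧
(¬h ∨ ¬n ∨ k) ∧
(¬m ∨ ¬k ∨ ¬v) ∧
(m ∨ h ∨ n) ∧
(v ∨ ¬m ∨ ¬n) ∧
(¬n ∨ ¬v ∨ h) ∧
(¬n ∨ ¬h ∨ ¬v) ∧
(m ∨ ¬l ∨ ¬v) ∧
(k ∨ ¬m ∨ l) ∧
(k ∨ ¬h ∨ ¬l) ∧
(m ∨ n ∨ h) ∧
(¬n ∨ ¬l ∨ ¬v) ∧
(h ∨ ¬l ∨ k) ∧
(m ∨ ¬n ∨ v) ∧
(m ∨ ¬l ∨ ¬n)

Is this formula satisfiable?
No

No, the formula is not satisfiable.

No assignment of truth values to the variables can make all 30 clauses true simultaneously.

The formula is UNSAT (unsatisfiable).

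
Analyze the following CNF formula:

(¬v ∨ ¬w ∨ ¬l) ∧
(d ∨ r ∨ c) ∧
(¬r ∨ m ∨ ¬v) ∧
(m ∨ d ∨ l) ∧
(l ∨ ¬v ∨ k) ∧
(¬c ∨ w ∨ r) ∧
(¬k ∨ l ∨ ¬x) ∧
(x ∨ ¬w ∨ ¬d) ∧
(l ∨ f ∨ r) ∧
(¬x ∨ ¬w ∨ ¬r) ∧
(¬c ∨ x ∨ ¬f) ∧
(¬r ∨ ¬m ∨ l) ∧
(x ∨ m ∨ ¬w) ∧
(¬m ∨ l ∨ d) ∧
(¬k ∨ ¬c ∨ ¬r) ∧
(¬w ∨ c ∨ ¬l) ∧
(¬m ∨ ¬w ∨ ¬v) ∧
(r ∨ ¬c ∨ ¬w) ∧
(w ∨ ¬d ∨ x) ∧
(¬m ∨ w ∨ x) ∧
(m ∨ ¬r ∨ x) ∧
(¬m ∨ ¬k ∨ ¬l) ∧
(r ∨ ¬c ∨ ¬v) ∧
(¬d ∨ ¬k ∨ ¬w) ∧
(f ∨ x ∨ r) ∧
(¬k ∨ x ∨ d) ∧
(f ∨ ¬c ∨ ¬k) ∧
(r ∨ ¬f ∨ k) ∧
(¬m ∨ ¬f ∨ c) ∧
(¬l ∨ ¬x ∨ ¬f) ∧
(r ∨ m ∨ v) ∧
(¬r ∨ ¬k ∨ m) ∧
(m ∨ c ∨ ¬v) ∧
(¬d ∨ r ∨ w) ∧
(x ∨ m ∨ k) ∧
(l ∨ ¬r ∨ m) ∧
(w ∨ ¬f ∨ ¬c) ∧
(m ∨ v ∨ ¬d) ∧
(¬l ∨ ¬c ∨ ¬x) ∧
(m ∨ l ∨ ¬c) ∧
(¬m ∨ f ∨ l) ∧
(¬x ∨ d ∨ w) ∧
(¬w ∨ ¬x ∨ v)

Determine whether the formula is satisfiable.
Yes

Yes, the formula is satisfiable.

One satisfying assignment is: v=False, c=True, l=True, d=False, w=True, x=False, f=False, k=False, m=True, r=True

Verification: With this assignment, all 43 clauses evaluate to true.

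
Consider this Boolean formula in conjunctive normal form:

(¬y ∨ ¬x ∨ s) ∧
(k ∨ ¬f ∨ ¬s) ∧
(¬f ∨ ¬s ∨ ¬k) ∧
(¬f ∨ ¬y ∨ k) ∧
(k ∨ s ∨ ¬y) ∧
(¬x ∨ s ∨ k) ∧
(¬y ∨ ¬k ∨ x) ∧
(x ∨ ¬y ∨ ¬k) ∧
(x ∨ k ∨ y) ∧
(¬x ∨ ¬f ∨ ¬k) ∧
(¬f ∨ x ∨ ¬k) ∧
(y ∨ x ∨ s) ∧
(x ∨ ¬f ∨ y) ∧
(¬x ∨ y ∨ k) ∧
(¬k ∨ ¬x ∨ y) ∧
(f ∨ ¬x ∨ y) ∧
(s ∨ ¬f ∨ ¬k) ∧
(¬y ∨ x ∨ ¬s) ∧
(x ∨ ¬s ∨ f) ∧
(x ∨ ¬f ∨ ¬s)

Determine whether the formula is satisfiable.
Yes

Yes, the formula is satisfiable.

One satisfying assignment is: x=True, s=True, f=False, y=True, k=False

Verification: With this assignment, all 20 clauses evaluate to true.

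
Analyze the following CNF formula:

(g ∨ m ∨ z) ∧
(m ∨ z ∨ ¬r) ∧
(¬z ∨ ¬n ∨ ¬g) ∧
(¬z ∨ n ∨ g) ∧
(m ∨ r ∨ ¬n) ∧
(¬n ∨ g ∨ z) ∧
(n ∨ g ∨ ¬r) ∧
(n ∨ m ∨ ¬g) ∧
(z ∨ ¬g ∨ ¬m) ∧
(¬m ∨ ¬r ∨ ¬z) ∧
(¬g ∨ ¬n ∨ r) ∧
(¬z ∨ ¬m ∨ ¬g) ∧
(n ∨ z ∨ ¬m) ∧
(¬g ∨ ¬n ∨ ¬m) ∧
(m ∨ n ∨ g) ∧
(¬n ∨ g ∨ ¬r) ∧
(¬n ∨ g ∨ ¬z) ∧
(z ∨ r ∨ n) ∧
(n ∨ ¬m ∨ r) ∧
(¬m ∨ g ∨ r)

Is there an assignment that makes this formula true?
No

No, the formula is not satisfiable.

No assignment of truth values to the variables can make all 20 clauses true simultaneously.

The formula is UNSAT (unsatisfiable).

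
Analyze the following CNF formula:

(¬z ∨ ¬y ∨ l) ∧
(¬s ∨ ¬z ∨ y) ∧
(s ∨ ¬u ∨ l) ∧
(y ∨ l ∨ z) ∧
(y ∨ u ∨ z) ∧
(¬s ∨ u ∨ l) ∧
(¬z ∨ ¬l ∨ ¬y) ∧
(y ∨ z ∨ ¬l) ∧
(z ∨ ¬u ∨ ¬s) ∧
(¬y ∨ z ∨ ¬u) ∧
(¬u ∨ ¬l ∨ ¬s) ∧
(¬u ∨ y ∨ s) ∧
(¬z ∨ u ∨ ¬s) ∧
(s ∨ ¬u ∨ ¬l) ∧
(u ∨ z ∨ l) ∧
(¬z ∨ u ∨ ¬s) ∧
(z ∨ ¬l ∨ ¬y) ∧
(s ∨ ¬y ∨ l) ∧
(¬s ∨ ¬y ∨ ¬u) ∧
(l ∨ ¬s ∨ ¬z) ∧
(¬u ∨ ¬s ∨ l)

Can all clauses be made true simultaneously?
Yes

Yes, the formula is satisfiable.

One satisfying assignment is: u=False, s=False, z=True, y=False, l=True

Verification: With this assignment, all 21 clauses evaluate to true.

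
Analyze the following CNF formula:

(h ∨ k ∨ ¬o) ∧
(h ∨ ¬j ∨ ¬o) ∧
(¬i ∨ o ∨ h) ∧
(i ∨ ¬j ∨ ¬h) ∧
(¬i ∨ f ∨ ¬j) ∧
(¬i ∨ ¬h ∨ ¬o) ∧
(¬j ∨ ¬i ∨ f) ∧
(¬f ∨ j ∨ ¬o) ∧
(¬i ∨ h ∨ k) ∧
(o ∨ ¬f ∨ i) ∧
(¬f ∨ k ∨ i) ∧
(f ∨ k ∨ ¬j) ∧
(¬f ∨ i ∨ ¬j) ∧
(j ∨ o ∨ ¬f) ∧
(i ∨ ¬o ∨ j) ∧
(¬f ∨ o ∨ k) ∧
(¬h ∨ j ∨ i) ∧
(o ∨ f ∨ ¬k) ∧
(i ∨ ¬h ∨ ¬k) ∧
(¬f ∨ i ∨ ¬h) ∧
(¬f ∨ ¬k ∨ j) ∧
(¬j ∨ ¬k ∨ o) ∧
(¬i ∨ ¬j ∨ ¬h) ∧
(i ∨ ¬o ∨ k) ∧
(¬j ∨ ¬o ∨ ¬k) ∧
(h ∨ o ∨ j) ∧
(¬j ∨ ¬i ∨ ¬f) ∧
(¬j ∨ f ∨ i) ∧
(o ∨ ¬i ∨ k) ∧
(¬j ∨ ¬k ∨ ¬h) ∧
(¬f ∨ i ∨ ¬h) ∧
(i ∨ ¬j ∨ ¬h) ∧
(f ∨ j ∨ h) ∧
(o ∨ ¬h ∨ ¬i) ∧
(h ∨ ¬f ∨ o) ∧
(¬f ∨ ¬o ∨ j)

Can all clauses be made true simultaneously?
No

No, the formula is not satisfiable.

No assignment of truth values to the variables can make all 36 clauses true simultaneously.

The formula is UNSAT (unsatisfiable).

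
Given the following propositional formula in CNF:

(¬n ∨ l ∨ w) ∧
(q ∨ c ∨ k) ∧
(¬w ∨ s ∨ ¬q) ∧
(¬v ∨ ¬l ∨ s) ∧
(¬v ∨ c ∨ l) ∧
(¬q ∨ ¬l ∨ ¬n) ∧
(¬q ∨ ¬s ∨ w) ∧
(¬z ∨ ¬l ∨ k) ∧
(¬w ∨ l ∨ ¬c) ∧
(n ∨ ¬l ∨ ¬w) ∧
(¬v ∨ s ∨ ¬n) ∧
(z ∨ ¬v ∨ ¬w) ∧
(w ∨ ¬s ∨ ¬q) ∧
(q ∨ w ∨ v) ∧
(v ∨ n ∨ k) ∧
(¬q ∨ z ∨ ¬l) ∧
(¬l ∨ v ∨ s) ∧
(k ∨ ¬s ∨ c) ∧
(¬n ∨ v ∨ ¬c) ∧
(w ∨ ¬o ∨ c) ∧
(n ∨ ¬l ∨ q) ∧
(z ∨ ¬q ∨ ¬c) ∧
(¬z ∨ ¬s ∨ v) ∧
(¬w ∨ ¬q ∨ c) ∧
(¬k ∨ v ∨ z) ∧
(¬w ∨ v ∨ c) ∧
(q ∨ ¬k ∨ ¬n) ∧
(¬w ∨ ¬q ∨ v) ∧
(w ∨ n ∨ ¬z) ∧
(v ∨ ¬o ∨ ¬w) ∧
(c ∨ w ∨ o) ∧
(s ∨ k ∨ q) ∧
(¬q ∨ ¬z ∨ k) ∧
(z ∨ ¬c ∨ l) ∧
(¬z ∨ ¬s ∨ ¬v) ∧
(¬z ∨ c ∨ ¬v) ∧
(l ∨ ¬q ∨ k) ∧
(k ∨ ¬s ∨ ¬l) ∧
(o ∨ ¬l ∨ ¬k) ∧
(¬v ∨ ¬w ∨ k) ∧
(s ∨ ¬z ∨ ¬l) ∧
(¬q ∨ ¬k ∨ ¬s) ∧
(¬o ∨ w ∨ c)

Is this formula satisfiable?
No

No, the formula is not satisfiable.

No assignment of truth values to the variables can make all 43 clauses true simultaneously.

The formula is UNSAT (unsatisfiable).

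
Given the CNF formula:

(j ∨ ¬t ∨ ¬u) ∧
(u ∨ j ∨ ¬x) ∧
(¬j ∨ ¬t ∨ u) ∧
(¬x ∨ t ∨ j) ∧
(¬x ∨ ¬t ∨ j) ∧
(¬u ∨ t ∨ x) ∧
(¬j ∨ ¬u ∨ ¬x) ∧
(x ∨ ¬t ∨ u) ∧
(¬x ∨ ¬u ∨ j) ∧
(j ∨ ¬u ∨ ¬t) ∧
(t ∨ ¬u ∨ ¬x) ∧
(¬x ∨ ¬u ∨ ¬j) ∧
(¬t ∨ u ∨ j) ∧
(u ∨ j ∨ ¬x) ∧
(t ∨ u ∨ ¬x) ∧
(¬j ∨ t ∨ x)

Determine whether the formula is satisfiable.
Yes

Yes, the formula is satisfiable.

One satisfying assignment is: t=False, u=False, j=False, x=False

Verification: With this assignment, all 16 clauses evaluate to true.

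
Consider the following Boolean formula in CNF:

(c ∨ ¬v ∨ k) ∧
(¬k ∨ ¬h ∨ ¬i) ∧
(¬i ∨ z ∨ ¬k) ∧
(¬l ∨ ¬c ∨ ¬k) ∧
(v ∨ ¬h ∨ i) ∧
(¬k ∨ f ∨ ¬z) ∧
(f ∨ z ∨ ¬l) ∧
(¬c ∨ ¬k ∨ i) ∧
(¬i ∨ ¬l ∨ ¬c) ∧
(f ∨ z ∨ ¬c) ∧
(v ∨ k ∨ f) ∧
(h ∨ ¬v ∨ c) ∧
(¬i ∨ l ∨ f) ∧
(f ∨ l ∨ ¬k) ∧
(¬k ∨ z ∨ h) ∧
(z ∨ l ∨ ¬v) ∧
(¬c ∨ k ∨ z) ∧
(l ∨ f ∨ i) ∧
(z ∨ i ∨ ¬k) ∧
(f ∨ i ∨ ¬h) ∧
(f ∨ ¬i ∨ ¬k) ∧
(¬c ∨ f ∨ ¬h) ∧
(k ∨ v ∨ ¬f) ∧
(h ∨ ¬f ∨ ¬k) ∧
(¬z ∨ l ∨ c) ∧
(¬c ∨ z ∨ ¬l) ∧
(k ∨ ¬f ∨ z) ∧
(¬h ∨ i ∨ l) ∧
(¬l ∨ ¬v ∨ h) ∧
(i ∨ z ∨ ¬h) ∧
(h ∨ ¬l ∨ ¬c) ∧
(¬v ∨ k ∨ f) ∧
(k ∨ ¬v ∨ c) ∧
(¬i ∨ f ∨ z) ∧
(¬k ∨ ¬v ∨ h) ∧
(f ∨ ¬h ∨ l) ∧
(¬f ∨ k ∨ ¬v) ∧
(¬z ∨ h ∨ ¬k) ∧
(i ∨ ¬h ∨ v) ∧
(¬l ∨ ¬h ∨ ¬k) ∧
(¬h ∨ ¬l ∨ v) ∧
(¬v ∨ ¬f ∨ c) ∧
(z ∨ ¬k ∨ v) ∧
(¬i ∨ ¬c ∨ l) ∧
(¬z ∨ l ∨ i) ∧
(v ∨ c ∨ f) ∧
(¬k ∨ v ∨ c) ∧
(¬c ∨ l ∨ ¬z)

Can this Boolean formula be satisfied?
No

No, the formula is not satisfiable.

No assignment of truth values to the variables can make all 48 clauses true simultaneously.

The formula is UNSAT (unsatisfiable).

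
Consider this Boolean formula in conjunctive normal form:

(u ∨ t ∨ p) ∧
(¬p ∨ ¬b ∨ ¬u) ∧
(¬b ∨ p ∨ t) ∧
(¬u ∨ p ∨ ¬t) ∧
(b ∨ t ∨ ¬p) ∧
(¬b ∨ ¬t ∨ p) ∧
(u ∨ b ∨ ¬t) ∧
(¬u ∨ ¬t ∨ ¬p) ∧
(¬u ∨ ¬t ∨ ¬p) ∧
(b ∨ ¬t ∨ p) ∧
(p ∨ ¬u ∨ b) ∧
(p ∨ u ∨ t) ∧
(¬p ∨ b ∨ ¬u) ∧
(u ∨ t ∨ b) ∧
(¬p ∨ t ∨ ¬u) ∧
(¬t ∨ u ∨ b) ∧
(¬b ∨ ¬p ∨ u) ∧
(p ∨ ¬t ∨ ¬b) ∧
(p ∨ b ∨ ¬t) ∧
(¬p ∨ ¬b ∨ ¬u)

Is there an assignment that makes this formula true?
No

No, the formula is not satisfiable.

No assignment of truth values to the variables can make all 20 clauses true simultaneously.

The formula is UNSAT (unsatisfiable).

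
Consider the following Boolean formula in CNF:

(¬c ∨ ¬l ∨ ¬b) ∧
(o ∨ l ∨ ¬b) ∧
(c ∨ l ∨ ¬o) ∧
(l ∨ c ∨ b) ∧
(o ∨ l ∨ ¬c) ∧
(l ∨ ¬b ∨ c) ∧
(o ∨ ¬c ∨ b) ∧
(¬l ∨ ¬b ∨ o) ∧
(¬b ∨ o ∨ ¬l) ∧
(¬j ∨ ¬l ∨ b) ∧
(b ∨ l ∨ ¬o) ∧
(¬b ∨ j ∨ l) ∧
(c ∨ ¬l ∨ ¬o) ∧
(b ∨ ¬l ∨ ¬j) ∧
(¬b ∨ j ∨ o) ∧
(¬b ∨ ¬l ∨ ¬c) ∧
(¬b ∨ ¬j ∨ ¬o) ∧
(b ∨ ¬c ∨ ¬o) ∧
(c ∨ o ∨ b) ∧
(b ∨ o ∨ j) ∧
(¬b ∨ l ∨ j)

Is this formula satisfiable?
No

No, the formula is not satisfiable.

No assignment of truth values to the variables can make all 21 clauses true simultaneously.

The formula is UNSAT (unsatisfiable).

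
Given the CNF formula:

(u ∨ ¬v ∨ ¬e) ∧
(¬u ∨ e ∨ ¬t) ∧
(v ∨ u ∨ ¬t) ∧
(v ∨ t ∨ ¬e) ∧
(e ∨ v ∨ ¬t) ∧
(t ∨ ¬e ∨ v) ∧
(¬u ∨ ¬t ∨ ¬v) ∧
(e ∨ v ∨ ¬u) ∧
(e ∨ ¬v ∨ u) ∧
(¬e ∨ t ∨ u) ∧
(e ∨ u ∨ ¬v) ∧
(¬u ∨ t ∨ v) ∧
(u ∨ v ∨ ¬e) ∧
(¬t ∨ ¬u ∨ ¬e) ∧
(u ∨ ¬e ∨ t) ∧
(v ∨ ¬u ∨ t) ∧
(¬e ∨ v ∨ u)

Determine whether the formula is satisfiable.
Yes

Yes, the formula is satisfiable.

One satisfying assignment is: t=False, e=False, u=False, v=False

Verification: With this assignment, all 17 clauses evaluate to true.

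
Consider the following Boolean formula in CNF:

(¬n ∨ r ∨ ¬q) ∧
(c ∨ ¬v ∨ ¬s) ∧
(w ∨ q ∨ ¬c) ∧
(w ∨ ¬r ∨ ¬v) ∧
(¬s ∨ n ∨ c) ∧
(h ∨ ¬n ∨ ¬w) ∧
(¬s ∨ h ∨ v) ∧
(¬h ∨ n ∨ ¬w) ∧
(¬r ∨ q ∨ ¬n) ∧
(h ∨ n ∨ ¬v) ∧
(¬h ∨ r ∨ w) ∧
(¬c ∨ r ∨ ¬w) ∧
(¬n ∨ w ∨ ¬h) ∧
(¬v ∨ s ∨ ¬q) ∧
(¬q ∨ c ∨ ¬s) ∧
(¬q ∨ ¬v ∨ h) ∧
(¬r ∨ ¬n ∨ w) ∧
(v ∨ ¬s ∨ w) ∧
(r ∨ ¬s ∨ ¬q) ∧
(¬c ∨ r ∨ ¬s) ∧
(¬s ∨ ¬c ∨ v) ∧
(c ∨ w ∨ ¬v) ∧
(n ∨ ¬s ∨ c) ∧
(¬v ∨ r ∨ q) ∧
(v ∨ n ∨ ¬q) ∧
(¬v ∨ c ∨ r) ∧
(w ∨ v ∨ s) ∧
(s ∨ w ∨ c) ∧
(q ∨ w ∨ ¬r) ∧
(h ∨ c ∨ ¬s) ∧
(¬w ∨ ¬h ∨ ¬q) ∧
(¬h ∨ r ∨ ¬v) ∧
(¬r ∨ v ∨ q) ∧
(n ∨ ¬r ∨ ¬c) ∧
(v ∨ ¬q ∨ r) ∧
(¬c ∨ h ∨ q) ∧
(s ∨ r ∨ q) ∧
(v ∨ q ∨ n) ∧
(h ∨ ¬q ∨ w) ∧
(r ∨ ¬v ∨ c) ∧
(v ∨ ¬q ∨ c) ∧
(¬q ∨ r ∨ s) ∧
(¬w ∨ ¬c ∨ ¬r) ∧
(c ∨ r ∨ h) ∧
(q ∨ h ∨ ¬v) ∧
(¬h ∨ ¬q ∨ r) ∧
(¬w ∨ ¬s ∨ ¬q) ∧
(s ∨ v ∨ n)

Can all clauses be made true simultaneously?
Yes

Yes, the formula is satisfiable.

One satisfying assignment is: n=True, h=True, w=True, r=False, c=False, v=False, s=True, q=False

Verification: With this assignment, all 48 clauses evaluate to true.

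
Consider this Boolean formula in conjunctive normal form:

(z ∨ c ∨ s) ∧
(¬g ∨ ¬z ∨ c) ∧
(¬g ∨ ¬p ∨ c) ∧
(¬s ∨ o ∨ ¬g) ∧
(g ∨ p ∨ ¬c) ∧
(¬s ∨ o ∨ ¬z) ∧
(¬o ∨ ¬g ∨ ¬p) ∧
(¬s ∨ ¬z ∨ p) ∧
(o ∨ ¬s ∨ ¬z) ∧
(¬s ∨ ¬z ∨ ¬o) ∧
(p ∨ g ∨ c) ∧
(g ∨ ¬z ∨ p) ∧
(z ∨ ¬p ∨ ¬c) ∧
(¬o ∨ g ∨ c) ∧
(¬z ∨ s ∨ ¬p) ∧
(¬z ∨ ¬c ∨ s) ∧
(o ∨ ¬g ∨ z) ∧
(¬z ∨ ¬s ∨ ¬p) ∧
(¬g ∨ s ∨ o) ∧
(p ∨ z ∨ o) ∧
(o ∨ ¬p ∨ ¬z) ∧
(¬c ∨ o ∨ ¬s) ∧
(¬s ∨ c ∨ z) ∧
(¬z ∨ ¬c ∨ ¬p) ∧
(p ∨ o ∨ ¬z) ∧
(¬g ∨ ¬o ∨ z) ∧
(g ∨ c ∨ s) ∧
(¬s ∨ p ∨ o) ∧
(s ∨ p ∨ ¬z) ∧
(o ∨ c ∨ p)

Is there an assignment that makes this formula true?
No

No, the formula is not satisfiable.

No assignment of truth values to the variables can make all 30 clauses true simultaneously.

The formula is UNSAT (unsatisfiable).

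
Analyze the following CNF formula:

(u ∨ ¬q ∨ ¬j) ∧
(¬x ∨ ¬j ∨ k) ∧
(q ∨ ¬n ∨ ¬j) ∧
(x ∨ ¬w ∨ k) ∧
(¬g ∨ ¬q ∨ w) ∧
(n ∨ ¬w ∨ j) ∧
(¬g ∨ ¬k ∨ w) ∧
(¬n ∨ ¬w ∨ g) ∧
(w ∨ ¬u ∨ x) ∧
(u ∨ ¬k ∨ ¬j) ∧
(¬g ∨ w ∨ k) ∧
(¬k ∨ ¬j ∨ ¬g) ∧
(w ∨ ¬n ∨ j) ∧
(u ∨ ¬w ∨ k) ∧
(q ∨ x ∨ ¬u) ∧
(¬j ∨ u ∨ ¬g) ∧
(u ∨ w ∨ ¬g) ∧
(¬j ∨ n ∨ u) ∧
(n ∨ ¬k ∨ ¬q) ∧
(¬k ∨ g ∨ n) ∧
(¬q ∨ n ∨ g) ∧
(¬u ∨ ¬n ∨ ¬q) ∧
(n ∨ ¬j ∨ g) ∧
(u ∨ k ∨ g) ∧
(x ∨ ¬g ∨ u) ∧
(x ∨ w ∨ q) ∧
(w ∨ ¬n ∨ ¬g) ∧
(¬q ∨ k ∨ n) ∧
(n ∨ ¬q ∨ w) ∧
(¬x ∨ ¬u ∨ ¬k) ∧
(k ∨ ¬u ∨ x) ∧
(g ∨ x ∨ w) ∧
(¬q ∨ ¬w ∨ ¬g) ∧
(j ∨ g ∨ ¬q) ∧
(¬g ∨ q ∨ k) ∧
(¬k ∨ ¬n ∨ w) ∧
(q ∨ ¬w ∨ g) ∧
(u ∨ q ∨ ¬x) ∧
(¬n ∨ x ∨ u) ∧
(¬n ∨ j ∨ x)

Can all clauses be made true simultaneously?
Yes

Yes, the formula is satisfiable.

One satisfying assignment is: q=False, u=True, w=False, x=True, g=False, j=False, k=False, n=False

Verification: With this assignment, all 40 clauses evaluate to true.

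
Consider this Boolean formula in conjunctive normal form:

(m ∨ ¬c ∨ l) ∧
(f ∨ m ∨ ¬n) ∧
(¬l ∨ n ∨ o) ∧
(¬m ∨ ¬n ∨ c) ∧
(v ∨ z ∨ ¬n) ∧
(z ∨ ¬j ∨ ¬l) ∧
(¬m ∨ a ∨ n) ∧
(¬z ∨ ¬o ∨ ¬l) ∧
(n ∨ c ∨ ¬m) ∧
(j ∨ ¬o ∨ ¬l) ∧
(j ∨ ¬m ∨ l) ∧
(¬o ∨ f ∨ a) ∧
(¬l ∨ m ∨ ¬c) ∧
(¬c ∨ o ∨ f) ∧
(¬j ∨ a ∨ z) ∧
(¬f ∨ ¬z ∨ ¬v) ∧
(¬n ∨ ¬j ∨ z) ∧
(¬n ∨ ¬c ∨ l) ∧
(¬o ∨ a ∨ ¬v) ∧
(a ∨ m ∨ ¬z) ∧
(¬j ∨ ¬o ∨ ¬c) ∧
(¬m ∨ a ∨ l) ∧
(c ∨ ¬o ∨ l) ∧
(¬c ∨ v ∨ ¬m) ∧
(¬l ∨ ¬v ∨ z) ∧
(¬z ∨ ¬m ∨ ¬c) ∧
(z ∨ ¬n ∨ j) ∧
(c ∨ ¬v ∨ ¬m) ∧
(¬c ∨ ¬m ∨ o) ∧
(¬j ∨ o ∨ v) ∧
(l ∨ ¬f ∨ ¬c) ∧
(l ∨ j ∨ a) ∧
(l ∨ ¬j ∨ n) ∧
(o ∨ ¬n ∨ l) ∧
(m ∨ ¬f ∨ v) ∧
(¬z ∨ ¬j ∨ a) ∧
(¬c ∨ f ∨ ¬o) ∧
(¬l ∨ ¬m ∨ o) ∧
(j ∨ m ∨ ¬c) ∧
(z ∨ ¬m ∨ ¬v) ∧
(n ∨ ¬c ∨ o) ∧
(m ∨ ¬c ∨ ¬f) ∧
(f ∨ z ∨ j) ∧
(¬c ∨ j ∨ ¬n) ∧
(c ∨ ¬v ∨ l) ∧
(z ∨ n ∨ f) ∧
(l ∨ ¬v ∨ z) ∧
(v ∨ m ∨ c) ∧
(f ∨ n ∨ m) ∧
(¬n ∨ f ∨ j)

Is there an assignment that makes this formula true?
No

No, the formula is not satisfiable.

No assignment of truth values to the variables can make all 50 clauses true simultaneously.

The formula is UNSAT (unsatisfiable).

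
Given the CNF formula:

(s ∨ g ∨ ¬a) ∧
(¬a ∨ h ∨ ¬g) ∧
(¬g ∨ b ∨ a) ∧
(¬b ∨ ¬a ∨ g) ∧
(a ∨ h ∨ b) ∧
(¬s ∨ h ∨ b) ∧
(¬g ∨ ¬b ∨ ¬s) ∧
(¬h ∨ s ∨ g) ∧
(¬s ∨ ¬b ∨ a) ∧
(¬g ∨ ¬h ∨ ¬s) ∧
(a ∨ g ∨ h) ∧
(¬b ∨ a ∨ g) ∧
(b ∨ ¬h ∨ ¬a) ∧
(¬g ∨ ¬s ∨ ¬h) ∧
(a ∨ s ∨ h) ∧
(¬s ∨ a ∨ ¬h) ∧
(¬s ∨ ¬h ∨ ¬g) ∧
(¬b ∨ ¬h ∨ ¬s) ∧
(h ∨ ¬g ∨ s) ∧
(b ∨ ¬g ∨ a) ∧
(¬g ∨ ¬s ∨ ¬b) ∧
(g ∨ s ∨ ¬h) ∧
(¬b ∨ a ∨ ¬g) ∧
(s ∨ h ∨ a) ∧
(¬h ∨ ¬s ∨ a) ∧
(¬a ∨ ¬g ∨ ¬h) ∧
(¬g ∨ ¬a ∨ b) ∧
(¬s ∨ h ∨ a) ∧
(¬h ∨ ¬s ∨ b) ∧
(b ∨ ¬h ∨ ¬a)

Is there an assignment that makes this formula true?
No

No, the formula is not satisfiable.

No assignment of truth values to the variables can make all 30 clauses true simultaneously.

The formula is UNSAT (unsatisfiable).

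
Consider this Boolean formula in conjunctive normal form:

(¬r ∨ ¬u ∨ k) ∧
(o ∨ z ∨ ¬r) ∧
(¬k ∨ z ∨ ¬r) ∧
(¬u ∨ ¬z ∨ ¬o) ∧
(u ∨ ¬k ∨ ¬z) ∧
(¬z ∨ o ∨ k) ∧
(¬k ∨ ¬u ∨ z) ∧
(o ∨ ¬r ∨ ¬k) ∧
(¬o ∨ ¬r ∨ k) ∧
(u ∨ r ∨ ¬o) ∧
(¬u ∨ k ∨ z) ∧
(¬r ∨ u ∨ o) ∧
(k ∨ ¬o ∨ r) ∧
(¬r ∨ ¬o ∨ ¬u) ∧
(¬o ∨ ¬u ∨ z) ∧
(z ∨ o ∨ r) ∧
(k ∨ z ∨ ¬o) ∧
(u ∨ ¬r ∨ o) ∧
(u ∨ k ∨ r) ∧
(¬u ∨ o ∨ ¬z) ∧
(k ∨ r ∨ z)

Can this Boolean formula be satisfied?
No

No, the formula is not satisfiable.

No assignment of truth values to the variables can make all 21 clauses true simultaneously.

The formula is UNSAT (unsatisfiable).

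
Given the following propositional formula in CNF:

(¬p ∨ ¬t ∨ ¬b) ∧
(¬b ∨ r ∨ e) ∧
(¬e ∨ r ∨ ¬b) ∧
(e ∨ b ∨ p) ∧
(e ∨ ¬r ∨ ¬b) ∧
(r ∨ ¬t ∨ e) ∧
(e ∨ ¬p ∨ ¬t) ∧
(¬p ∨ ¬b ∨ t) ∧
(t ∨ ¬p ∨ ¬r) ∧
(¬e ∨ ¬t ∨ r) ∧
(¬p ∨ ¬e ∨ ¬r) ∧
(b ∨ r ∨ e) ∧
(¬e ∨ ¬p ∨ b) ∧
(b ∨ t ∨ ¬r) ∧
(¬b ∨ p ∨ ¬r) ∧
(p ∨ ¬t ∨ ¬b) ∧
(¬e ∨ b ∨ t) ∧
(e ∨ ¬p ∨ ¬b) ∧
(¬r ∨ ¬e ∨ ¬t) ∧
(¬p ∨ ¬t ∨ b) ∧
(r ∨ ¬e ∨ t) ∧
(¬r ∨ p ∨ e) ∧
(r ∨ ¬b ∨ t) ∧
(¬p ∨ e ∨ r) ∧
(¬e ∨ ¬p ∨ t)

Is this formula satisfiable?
No

No, the formula is not satisfiable.

No assignment of truth values to the variables can make all 25 clauses true simultaneously.

The formula is UNSAT (unsatisfiable).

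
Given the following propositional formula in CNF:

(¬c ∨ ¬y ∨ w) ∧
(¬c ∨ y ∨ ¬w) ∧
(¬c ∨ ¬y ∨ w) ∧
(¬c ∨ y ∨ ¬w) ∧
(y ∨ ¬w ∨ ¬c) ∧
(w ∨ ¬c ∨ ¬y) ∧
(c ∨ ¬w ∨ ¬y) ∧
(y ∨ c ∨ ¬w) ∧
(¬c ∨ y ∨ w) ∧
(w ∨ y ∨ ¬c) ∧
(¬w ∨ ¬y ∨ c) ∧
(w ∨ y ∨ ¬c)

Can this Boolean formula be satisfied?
Yes

Yes, the formula is satisfiable.

One satisfying assignment is: w=False, c=False, y=False

Verification: With this assignment, all 12 clauses evaluate to true.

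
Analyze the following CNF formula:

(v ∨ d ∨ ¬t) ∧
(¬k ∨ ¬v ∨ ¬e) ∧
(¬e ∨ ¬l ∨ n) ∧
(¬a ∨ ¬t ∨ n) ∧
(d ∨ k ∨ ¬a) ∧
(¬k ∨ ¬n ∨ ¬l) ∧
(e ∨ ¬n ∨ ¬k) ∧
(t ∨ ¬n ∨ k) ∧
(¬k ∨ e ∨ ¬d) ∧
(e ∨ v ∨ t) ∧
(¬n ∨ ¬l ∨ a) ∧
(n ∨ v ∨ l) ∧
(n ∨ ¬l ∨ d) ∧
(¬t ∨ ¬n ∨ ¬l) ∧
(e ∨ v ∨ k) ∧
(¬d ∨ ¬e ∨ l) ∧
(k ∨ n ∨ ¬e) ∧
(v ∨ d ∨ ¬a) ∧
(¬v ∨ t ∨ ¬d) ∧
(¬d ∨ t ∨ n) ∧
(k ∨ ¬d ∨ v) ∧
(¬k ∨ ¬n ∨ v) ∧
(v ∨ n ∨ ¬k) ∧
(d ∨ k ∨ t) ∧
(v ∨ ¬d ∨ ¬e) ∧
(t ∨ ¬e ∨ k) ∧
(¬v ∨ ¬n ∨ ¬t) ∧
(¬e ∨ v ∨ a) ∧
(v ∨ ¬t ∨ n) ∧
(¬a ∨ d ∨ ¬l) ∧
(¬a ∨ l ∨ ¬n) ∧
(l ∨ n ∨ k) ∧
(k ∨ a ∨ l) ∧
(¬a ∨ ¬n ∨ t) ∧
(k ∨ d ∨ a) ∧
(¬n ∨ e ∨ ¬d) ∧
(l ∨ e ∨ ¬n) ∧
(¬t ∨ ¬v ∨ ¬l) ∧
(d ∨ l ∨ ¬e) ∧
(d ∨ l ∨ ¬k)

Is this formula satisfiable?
No

No, the formula is not satisfiable.

No assignment of truth values to the variables can make all 40 clauses true simultaneously.

The formula is UNSAT (unsatisfiable).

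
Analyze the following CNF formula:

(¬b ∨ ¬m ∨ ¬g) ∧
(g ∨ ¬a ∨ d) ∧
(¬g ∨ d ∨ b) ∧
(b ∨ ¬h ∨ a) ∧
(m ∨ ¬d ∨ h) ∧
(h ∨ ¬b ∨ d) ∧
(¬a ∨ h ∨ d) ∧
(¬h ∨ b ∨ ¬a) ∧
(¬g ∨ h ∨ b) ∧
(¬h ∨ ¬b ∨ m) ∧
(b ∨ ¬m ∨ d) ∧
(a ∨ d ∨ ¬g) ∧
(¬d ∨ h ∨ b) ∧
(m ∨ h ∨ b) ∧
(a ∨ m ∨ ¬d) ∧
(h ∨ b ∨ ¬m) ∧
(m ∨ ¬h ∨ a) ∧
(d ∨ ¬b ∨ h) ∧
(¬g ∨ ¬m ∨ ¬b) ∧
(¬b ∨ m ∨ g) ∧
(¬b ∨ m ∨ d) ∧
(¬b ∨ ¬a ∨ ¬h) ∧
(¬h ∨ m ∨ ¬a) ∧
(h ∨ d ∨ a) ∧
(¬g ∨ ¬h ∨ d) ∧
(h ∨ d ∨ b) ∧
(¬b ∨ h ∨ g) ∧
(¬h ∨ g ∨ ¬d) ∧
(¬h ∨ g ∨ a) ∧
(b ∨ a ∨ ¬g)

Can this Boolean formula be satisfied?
No

No, the formula is not satisfiable.

No assignment of truth values to the variables can make all 30 clauses true simultaneously.

The formula is UNSAT (unsatisfiable).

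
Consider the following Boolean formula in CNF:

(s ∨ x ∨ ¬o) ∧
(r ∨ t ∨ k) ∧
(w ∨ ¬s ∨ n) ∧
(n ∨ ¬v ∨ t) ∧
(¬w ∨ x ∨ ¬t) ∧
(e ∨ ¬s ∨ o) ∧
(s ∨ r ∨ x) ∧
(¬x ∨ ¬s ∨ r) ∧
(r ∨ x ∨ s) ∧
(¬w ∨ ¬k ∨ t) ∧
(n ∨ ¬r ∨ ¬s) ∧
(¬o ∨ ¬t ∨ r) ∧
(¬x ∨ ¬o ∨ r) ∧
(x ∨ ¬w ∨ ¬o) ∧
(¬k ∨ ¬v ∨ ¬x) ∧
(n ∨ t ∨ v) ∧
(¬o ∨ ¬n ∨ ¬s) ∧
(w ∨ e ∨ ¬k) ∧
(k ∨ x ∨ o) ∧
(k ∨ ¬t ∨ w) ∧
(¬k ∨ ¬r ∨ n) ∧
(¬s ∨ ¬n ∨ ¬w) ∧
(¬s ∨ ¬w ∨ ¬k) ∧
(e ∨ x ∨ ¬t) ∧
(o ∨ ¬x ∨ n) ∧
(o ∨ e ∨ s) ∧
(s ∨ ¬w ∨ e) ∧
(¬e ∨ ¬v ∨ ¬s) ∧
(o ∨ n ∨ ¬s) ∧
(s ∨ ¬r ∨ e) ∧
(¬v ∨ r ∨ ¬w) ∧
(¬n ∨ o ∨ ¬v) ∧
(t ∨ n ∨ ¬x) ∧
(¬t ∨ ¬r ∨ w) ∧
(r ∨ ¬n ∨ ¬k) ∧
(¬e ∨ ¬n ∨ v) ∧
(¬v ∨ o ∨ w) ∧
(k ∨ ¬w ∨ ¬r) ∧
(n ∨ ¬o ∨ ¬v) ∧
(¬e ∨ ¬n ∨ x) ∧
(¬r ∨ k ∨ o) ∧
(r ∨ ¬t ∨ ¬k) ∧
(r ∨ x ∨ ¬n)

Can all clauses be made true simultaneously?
Yes

Yes, the formula is satisfiable.

One satisfying assignment is: k=False, x=True, o=True, t=False, s=False, r=True, v=True, w=False, n=True, e=True

Verification: With this assignment, all 43 clauses evaluate to true.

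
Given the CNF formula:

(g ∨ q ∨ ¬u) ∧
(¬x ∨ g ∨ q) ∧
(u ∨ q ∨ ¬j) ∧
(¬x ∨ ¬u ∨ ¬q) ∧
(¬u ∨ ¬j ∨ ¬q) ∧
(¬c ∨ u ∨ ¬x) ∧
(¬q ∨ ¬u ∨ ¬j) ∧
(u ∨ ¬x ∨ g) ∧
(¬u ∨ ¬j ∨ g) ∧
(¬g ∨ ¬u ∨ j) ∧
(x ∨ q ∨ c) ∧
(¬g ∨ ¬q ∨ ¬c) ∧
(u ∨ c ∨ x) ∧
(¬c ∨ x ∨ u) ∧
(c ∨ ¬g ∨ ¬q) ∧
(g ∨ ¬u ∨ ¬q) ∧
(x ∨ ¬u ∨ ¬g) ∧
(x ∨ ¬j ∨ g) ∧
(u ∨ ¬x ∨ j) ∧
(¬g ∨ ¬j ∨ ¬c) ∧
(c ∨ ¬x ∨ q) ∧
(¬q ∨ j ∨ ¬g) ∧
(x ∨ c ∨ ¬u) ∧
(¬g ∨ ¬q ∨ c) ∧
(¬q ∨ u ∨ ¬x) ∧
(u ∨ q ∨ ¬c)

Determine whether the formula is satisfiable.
No

No, the formula is not satisfiable.

No assignment of truth values to the variables can make all 26 clauses true simultaneously.

The formula is UNSAT (unsatisfiable).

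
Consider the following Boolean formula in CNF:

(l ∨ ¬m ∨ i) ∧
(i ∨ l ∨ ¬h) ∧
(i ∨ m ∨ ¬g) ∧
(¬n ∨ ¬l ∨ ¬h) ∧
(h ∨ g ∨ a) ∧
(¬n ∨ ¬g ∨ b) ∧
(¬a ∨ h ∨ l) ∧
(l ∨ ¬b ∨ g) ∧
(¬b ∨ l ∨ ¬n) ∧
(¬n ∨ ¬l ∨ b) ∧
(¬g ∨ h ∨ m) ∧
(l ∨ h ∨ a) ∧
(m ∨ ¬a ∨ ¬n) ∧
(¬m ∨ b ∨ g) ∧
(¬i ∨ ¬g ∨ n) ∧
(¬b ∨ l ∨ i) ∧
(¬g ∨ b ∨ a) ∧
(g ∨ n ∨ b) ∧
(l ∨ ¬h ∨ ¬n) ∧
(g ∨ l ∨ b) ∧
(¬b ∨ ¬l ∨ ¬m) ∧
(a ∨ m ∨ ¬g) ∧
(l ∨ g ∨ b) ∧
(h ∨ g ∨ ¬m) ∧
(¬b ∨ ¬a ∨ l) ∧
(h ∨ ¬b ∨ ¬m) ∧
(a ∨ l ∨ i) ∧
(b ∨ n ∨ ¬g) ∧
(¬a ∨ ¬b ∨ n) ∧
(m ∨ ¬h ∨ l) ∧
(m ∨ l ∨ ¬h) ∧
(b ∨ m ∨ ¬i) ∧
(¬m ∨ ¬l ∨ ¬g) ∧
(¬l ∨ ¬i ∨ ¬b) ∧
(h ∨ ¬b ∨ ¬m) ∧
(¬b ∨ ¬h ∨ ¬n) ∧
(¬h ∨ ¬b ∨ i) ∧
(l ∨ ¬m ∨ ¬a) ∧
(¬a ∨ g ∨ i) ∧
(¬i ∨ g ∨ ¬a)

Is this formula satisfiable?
No

No, the formula is not satisfiable.

No assignment of truth values to the variables can make all 40 clauses true simultaneously.

The formula is UNSAT (unsatisfiable).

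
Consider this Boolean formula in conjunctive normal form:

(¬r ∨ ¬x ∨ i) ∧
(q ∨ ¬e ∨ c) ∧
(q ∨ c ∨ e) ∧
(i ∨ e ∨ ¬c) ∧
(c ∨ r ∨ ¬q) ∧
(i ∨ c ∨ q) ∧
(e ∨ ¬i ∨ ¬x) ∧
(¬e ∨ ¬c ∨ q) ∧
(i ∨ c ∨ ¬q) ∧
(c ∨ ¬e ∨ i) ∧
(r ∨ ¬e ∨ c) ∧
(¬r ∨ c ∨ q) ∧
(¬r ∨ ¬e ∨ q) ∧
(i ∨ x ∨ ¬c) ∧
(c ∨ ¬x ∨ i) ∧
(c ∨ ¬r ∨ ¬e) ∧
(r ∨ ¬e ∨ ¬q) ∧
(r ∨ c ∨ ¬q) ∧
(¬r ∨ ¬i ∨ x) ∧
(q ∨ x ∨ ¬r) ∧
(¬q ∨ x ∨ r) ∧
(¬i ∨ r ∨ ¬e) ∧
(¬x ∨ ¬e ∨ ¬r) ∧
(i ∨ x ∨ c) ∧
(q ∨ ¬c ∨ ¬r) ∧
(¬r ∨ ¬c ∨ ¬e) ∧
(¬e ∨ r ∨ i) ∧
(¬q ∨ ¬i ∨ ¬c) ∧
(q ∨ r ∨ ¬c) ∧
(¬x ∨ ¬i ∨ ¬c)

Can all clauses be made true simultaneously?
No

No, the formula is not satisfiable.

No assignment of truth values to the variables can make all 30 clauses true simultaneously.

The formula is UNSAT (unsatisfiable).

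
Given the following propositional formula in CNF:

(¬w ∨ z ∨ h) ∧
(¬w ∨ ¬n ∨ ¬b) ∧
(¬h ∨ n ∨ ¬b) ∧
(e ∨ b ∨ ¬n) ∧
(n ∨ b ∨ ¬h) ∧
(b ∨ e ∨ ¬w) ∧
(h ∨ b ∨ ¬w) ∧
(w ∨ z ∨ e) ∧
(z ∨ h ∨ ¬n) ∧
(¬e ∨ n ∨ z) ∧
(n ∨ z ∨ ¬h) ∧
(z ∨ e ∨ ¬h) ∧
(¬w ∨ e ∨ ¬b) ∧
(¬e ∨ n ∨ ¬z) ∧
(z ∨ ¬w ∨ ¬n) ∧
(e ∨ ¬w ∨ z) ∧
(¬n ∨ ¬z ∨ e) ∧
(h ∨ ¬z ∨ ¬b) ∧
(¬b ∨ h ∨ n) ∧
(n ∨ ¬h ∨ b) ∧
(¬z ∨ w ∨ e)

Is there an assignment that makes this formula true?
Yes

Yes, the formula is satisfiable.

One satisfying assignment is: z=True, e=True, b=True, h=True, w=False, n=True

Verification: With this assignment, all 21 clauses evaluate to true.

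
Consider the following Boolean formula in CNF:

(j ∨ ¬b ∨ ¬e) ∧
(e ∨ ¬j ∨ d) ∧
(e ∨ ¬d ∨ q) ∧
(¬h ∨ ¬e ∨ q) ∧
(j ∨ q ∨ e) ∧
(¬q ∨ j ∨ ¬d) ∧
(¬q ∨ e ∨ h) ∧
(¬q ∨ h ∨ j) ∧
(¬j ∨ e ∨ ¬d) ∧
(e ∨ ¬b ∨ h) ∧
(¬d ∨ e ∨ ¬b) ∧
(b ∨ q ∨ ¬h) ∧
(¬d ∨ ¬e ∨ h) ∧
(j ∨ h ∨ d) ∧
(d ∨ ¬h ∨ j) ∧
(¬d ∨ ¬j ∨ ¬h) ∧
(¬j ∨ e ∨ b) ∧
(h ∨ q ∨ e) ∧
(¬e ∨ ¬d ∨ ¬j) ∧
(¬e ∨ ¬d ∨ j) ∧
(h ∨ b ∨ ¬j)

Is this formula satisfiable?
Yes

Yes, the formula is satisfiable.

One satisfying assignment is: b=True, h=False, e=True, q=False, j=True, d=False

Verification: With this assignment, all 21 clauses evaluate to true.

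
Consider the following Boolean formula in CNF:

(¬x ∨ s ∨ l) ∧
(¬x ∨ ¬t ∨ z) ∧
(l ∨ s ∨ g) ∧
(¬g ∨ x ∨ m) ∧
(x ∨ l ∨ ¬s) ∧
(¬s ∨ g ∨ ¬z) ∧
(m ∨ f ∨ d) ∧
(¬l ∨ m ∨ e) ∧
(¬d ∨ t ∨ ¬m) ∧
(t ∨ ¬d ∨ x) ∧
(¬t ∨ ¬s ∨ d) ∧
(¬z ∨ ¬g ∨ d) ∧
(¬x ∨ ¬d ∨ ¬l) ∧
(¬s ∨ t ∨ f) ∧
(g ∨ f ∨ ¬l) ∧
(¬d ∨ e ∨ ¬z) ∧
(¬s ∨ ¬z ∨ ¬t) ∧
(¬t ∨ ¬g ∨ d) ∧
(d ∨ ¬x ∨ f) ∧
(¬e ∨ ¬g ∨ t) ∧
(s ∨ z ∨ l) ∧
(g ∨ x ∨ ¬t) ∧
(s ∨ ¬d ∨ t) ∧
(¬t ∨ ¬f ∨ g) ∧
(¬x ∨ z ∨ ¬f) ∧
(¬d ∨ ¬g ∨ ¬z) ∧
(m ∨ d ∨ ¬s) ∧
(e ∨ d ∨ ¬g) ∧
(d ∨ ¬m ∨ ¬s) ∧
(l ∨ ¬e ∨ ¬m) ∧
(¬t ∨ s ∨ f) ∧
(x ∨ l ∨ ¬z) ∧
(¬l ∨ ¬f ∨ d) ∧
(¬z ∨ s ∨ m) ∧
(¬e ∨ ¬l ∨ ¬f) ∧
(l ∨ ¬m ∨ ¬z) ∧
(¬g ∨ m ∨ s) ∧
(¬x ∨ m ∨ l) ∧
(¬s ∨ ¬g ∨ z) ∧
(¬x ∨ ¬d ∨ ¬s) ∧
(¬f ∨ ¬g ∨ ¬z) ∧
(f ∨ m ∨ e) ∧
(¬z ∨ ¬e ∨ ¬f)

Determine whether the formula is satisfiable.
Yes

Yes, the formula is satisfiable.

One satisfying assignment is: x=False, f=True, l=True, z=False, m=True, g=True, s=False, e=False, d=True, t=True

Verification: With this assignment, all 43 clauses evaluate to true.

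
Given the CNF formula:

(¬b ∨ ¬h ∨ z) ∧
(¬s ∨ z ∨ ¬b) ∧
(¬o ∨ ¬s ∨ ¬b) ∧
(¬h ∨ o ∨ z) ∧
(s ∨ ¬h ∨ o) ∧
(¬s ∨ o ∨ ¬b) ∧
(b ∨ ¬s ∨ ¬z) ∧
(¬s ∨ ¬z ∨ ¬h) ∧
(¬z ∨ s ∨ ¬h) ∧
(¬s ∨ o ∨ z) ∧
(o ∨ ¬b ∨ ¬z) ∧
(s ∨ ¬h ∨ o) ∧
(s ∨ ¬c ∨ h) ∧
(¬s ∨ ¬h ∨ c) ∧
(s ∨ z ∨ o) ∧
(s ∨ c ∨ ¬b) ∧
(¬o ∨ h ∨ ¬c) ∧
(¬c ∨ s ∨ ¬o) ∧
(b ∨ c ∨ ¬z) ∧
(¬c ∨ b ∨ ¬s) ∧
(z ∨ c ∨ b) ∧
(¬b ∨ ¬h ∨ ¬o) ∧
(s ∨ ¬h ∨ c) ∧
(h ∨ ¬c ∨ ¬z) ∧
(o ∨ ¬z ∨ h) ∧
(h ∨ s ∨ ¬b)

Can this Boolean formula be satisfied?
No

No, the formula is not satisfiable.

No assignment of truth values to the variables can make all 26 clauses true simultaneously.

The formula is UNSAT (unsatisfiable).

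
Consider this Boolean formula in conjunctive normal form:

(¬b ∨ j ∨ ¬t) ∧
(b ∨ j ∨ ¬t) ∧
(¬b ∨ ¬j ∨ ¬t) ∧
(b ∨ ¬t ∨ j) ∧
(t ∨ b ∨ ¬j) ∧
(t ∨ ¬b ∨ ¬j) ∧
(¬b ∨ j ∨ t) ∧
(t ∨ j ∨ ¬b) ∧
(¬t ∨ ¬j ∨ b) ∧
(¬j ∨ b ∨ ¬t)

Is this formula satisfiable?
Yes

Yes, the formula is satisfiable.

One satisfying assignment is: t=False, j=False, b=False

Verification: With this assignment, all 10 clauses evaluate to true.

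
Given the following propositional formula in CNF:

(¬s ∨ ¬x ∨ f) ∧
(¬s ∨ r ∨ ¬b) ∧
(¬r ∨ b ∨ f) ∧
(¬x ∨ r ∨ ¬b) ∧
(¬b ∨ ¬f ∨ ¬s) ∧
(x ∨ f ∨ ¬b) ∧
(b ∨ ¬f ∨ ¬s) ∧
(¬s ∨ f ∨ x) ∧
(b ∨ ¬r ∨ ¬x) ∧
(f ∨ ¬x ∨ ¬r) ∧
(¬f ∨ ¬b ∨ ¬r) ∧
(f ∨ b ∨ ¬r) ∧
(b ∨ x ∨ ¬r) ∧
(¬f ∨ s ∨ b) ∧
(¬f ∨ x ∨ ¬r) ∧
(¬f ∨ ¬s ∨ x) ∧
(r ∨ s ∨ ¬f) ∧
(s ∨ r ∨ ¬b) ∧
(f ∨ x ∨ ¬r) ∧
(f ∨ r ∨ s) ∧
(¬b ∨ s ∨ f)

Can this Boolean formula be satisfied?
No

No, the formula is not satisfiable.

No assignment of truth values to the variables can make all 21 clauses true simultaneously.

The formula is UNSAT (unsatisfiable).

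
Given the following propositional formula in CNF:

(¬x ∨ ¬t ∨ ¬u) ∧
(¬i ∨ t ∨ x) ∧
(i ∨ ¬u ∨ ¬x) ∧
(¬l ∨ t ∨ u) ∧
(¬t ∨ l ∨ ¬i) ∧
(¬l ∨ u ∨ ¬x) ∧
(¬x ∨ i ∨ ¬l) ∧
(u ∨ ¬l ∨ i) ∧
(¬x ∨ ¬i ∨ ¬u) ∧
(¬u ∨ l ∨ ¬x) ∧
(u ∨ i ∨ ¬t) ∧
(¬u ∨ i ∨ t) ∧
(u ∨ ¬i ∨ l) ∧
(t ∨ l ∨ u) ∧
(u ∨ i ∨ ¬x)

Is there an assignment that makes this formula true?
Yes

Yes, the formula is satisfiable.

One satisfying assignment is: u=True, t=True, i=False, x=False, l=False

Verification: With this assignment, all 15 clauses evaluate to true.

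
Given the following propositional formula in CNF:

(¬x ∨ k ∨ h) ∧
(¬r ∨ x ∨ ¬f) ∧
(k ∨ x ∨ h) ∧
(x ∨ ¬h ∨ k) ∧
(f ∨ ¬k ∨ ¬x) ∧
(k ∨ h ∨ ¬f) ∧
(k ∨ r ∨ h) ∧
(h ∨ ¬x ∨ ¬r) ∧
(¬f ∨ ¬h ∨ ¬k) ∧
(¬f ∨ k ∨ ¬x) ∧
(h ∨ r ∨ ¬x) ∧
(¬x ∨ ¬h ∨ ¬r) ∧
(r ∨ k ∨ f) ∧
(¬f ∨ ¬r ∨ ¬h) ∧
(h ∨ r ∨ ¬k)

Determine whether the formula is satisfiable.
Yes

Yes, the formula is satisfiable.

One satisfying assignment is: k=True, r=True, x=False, h=False, f=False

Verification: With this assignment, all 15 clauses evaluate to true.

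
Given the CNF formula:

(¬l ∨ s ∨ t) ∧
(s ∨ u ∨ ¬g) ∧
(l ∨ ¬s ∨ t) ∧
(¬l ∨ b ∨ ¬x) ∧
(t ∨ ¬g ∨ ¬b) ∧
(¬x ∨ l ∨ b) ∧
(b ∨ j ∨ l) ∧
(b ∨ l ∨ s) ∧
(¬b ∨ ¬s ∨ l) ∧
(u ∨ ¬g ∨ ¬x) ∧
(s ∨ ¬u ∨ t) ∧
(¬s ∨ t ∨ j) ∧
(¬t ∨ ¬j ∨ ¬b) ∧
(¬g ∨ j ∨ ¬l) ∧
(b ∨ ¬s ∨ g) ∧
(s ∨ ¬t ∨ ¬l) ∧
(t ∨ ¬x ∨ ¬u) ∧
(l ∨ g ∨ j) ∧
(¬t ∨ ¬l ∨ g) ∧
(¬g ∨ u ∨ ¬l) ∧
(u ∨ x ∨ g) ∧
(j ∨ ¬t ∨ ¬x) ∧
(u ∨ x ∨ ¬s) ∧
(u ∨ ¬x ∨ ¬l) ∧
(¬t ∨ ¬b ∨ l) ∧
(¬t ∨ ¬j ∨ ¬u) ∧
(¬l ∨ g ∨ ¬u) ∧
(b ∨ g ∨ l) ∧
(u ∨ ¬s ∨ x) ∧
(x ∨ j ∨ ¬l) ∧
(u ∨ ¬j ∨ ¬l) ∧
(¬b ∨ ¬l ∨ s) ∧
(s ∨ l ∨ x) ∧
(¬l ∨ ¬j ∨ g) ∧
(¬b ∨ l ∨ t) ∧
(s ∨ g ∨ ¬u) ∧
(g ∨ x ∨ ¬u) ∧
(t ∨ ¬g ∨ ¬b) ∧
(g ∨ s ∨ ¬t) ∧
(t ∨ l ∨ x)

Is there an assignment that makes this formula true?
Yes

Yes, the formula is satisfiable.

One satisfying assignment is: l=True, x=False, u=True, j=True, g=True, b=False, t=False, s=True

Verification: With this assignment, all 40 clauses evaluate to true.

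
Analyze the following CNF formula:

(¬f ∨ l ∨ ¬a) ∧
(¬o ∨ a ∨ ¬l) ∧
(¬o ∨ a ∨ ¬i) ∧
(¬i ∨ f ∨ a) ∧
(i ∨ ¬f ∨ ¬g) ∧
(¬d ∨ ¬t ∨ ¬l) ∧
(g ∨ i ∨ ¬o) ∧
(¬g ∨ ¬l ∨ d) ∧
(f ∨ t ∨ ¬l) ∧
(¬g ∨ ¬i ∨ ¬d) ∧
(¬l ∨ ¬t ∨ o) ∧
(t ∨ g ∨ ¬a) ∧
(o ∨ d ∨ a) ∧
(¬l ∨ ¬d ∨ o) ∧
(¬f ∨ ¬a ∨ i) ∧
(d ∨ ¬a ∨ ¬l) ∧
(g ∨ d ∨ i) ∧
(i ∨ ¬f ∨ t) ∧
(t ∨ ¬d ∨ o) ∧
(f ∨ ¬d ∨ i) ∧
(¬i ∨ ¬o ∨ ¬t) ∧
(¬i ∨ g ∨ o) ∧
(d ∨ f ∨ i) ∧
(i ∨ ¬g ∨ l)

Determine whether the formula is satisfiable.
Yes

Yes, the formula is satisfiable.

One satisfying assignment is: g=False, t=True, f=True, a=False, o=False, l=False, d=True, i=False

Verification: With this assignment, all 24 clauses evaluate to true.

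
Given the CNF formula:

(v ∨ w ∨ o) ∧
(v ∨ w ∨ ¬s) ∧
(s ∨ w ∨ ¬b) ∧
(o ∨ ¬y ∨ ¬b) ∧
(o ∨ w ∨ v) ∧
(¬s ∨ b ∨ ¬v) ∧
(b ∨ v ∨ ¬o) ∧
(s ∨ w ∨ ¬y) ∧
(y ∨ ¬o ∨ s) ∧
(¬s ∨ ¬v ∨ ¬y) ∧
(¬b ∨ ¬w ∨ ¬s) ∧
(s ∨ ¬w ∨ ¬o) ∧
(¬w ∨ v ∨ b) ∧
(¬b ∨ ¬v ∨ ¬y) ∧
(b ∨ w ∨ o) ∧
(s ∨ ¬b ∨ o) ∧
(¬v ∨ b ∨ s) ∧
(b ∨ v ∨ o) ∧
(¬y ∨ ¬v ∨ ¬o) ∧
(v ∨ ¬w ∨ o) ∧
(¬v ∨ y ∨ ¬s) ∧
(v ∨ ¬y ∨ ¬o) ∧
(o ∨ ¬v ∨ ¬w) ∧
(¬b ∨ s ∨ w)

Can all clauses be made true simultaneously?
No

No, the formula is not satisfiable.

No assignment of truth values to the variables can make all 24 clauses true simultaneously.

The formula is UNSAT (unsatisfiable).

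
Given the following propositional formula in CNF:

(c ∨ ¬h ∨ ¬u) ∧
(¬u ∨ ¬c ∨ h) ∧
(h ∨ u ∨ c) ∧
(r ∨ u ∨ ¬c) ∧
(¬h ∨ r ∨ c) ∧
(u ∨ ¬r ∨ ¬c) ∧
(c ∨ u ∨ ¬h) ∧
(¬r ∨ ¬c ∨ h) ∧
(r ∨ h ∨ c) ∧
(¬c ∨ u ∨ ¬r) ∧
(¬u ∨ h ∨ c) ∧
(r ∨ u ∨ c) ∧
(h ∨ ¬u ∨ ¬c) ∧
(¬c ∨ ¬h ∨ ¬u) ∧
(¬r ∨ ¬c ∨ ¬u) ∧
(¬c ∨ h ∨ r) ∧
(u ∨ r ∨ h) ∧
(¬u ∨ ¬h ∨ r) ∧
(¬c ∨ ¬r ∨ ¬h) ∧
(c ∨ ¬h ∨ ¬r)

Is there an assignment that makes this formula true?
No

No, the formula is not satisfiable.

No assignment of truth values to the variables can make all 20 clauses true simultaneously.

The formula is UNSAT (unsatisfiable).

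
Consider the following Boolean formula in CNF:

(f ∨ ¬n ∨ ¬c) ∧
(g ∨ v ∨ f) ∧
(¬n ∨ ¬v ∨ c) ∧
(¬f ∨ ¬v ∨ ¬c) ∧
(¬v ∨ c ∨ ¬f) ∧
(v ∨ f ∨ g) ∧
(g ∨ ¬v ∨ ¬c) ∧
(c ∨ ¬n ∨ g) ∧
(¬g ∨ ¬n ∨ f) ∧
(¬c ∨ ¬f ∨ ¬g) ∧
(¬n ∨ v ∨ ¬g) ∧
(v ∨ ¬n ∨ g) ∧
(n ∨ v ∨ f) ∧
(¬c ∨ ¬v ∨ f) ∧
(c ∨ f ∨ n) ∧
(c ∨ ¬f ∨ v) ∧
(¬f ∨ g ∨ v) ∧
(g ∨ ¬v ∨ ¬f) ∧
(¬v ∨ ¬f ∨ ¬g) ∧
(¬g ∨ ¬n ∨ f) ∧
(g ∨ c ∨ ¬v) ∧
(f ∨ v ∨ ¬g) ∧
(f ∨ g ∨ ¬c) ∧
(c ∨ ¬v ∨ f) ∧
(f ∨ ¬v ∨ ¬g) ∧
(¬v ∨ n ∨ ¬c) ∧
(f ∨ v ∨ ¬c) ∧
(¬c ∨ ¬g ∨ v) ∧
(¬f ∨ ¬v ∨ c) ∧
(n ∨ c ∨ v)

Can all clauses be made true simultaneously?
No

No, the formula is not satisfiable.

No assignment of truth values to the variables can make all 30 clauses true simultaneously.

The formula is UNSAT (unsatisfiable).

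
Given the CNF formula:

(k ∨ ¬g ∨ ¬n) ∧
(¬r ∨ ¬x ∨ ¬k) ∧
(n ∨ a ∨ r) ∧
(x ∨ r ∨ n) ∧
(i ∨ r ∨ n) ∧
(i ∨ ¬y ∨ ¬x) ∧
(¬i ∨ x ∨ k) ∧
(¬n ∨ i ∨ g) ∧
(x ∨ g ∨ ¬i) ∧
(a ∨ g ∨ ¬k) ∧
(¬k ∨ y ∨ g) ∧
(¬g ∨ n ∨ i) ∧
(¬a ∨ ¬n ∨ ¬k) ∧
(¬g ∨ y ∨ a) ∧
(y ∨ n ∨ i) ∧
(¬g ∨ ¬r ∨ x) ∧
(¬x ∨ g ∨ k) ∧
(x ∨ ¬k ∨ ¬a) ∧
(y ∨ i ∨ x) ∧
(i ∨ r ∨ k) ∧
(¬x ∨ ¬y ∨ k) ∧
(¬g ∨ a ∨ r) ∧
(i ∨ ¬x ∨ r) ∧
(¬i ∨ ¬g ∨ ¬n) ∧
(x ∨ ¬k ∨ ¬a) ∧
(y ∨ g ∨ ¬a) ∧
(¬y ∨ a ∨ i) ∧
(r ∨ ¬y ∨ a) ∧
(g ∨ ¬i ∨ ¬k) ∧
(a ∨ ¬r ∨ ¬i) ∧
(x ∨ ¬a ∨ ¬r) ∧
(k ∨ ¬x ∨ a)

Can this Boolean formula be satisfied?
Yes

Yes, the formula is satisfiable.

One satisfying assignment is: i=True, n=False, y=True, x=True, k=True, g=True, r=False, a=True

Verification: With this assignment, all 32 clauses evaluate to true.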